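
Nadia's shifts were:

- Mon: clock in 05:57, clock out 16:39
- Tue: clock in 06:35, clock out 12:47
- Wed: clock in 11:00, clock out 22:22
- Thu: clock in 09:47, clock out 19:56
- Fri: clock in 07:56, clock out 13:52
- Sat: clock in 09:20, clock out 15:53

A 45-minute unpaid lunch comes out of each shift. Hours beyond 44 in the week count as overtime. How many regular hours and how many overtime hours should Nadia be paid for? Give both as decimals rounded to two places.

Regular 44.00 hours, overtime 2.40 hours

Mon: 05:57–16:39 = 10 h 42 min; less 45 min break → 9 h 57 min
Tue: 06:35–12:47 = 6 h 12 min; less 45 min break → 5 h 27 min
Wed: 11:00–22:22 = 11 h 22 min; less 45 min break → 10 h 37 min
Thu: 09:47–19:56 = 10 h 9 min; less 45 min break → 9 h 24 min
Fri: 07:56–13:52 = 5 h 56 min; less 45 min break → 5 h 11 min
Sat: 09:20–15:53 = 6 h 33 min; less 45 min break → 5 h 48 min
Total worked: 46 h 24 min = 46.40 h.
Threshold 44 h → overtime 2 h 24 min, regular 44 h 0 min.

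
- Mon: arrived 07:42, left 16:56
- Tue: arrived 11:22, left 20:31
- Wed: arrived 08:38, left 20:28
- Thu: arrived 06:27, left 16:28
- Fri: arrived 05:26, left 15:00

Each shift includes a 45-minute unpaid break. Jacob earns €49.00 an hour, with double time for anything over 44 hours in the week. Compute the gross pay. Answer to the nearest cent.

€2356.90

Mon: 07:42–16:56 = 9 h 14 min; less 45 min break → 8 h 29 min
Tue: 11:22–20:31 = 9 h 9 min; less 45 min break → 8 h 24 min
Wed: 08:38–20:28 = 11 h 50 min; less 45 min break → 11 h 5 min
Thu: 06:27–16:28 = 10 h 1 min; less 45 min break → 9 h 16 min
Fri: 05:26–15:00 = 9 h 34 min; less 45 min break → 8 h 49 min
Total worked: 46 h 3 min = 2763 min.
Regular 44 h 0 min = 2640 min at €49.00/h; overtime 2 h 3 min = 123 min at €98.00/h.
Pay = (2640 × €49.00 + 123 × €98.00) ÷ 60 = €2356.90.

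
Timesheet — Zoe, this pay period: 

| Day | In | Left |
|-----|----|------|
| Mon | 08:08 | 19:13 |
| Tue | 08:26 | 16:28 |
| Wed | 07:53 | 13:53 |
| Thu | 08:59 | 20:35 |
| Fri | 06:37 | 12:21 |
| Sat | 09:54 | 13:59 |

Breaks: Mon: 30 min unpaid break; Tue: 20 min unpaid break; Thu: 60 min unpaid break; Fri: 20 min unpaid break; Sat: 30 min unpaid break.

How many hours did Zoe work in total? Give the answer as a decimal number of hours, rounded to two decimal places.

Mon: 08:08–19:13 = 11 h 5 min; less 30 min break → 10 h 35 min
Tue: 08:26–16:28 = 8 h 2 min; less 20 min break → 7 h 42 min
Wed: 07:53–13:53 = 6 h 0 min
Thu: 08:59–20:35 = 11 h 36 min; less 60 min break → 10 h 36 min
Fri: 06:37–12:21 = 5 h 44 min; less 20 min break → 5 h 24 min
Sat: 09:54–13:59 = 4 h 5 min; less 30 min break → 3 h 35 min
Total: 10 h 35 min + 7 h 42 min + 6 h 0 min + 10 h 36 min + 5 h 24 min + 3 h 35 min = 43 h 52 min.

43.87 hours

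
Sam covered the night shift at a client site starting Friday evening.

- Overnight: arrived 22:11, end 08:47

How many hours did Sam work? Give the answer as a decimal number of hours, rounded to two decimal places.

10.60 hours

Overnight: 22:11 → midnight = 1 h 49 min; midnight → 08:47 = 8 h 47 min; span 10 h 36 min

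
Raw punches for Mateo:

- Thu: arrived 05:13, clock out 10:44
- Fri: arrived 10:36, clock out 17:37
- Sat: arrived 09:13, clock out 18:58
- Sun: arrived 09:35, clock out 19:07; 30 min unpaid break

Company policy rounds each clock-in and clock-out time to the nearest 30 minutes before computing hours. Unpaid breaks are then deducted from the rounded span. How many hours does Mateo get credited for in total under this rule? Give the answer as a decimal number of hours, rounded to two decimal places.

31.50 hours

Thu: in 05:13→05:00, out 10:44→10:30; 5 h 30 min
Fri: in 10:36→10:30, out 17:37→17:30; 7 h 0 min
Sat: in 09:13→09:00, out 18:58→19:00; 10 h 0 min
Sun: in 09:35→09:30, out 19:07→19:00; 9 h 30 min − 30 min = 9 h 0 min
Total credited: 31 h 30 min.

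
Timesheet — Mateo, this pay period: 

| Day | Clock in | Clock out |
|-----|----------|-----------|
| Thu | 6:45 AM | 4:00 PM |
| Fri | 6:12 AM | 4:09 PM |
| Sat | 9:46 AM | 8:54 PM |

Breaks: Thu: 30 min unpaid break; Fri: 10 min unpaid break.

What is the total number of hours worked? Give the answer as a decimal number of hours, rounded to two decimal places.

29.67 hours

Thu: 6:45 AM–4:00 PM = 9 h 15 min; less 30 min break → 8 h 45 min
Fri: 6:12 AM–4:09 PM = 9 h 57 min; less 10 min break → 9 h 47 min
Sat: 9:46 AM–8:54 PM = 11 h 8 min
Total: 8 h 45 min + 9 h 47 min + 11 h 8 min = 29 h 40 min.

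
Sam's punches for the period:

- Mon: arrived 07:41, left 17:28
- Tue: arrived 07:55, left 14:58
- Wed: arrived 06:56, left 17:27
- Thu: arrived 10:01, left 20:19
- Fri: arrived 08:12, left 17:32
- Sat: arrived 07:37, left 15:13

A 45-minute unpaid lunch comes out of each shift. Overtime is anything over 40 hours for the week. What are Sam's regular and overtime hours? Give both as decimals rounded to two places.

Regular 40.00 hours, overtime 10.08 hours

Mon: 07:41–17:28 = 9 h 47 min; less 45 min break → 9 h 2 min
Tue: 07:55–14:58 = 7 h 3 min; less 45 min break → 6 h 18 min
Wed: 06:56–17:27 = 10 h 31 min; less 45 min break → 9 h 46 min
Thu: 10:01–20:19 = 10 h 18 min; less 45 min break → 9 h 33 min
Fri: 08:12–17:32 = 9 h 20 min; less 45 min break → 8 h 35 min
Sat: 07:37–15:13 = 7 h 36 min; less 45 min break → 6 h 51 min
Total worked: 50 h 5 min = 50.08 h.
Threshold 40 h → overtime 10 h 5 min, regular 40 h 0 min.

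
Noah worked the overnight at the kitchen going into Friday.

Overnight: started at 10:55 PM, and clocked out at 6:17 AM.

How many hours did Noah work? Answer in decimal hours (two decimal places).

7.37 hours

Overnight: 10:55 PM → midnight = 1 h 5 min; midnight → 6:17 AM = 6 h 17 min; span 7 h 22 min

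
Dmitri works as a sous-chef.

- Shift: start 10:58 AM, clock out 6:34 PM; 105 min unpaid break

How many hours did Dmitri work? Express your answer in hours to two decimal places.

5.85 hours

Shift: 10:58 AM–6:34 PM = 7 h 36 min; less 105 min break → 5 h 51 min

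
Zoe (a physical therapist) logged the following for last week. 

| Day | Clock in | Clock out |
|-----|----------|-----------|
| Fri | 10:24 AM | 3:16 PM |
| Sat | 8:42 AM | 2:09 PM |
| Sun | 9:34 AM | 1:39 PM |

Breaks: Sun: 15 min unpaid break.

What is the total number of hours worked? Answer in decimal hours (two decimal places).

14.15 hours

Fri: 10:24 AM–3:16 PM = 4 h 52 min
Sat: 8:42 AM–2:09 PM = 5 h 27 min
Sun: 9:34 AM–1:39 PM = 4 h 5 min; less 15 min break → 3 h 50 min
Total: 4 h 52 min + 5 h 27 min + 3 h 50 min = 14 h 9 min.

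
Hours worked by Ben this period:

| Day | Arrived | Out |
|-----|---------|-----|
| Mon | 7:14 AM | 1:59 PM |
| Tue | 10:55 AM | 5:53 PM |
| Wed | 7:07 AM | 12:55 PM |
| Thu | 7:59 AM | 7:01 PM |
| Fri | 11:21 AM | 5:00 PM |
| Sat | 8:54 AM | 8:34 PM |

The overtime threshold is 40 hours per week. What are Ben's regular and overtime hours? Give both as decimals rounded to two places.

Mon: 7:14 AM–1:59 PM = 6 h 45 min
Tue: 10:55 AM–5:53 PM = 6 h 58 min
Wed: 7:07 AM–12:55 PM = 5 h 48 min
Thu: 7:59 AM–7:01 PM = 11 h 2 min
Fri: 11:21 AM–5:00 PM = 5 h 39 min
Sat: 8:54 AM–8:34 PM = 11 h 40 min
Total worked: 47 h 52 min = 47.87 h.
Threshold 40 h → overtime 7 h 52 min, regular 40 h 0 min.

Regular 40.00 hours, overtime 7.87 hours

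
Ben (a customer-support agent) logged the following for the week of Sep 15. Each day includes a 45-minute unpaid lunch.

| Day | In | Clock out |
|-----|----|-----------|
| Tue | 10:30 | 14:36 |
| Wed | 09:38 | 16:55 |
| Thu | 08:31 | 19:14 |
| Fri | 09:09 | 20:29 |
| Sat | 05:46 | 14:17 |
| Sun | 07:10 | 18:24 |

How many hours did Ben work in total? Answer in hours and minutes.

Tue: 10:30–14:36 = 4 h 6 min; less 45 min break → 3 h 21 min
Wed: 09:38–16:55 = 7 h 17 min; less 45 min break → 6 h 32 min
Thu: 08:31–19:14 = 10 h 43 min; less 45 min break → 9 h 58 min
Fri: 09:09–20:29 = 11 h 20 min; less 45 min break → 10 h 35 min
Sat: 05:46–14:17 = 8 h 31 min; less 45 min break → 7 h 46 min
Sun: 07:10–18:24 = 11 h 14 min; less 45 min break → 10 h 29 min
Total: 3 h 21 min + 6 h 32 min + 9 h 58 min + 10 h 35 min + 7 h 46 min + 10 h 29 min = 48 h 41 min.

48 h 41 min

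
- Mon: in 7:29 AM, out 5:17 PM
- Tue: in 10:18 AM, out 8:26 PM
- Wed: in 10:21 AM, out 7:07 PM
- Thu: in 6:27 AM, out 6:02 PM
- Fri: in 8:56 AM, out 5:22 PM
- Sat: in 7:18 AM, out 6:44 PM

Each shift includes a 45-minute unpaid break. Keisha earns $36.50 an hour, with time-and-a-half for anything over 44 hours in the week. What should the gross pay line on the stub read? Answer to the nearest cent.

$2243.84

Mon: 7:29 AM–5:17 PM = 9 h 48 min; less 45 min break → 9 h 3 min
Tue: 10:18 AM–8:26 PM = 10 h 8 min; less 45 min break → 9 h 23 min
Wed: 10:21 AM–7:07 PM = 8 h 46 min; less 45 min break → 8 h 1 min
Thu: 6:27 AM–6:02 PM = 11 h 35 min; less 45 min break → 10 h 50 min
Fri: 8:56 AM–5:22 PM = 8 h 26 min; less 45 min break → 7 h 41 min
Sat: 7:18 AM–6:44 PM = 11 h 26 min; less 45 min break → 10 h 41 min
Total worked: 55 h 39 min = 3339 min.
Regular 44 h 0 min = 2640 min at $36.50/h; overtime 11 h 39 min = 699 min at $54.75/h.
Pay = (2640 × $36.50 + 699 × $54.75) ÷ 60 = $2243.84.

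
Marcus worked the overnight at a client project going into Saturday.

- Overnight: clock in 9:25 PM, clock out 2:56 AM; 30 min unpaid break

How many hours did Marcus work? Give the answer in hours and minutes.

Overnight: 9:25 PM → midnight = 2 h 35 min; midnight → 2:56 AM = 2 h 56 min; span 5 h 31 min; less 30 min break → 5 h 1 min

5 h 1 min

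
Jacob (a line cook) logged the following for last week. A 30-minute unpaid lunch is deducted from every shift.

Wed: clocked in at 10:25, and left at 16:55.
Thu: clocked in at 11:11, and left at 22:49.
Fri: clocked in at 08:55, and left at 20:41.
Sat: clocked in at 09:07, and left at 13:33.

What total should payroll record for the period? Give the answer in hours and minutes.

32 h 20 min

Wed: 10:25–16:55 = 6 h 30 min; less 30 min break → 6 h 0 min
Thu: 11:11–22:49 = 11 h 38 min; less 30 min break → 11 h 8 min
Fri: 08:55–20:41 = 11 h 46 min; less 30 min break → 11 h 16 min
Sat: 09:07–13:33 = 4 h 26 min; less 30 min break → 3 h 56 min
Total: 6 h 0 min + 11 h 8 min + 11 h 16 min + 3 h 56 min = 32 h 20 min.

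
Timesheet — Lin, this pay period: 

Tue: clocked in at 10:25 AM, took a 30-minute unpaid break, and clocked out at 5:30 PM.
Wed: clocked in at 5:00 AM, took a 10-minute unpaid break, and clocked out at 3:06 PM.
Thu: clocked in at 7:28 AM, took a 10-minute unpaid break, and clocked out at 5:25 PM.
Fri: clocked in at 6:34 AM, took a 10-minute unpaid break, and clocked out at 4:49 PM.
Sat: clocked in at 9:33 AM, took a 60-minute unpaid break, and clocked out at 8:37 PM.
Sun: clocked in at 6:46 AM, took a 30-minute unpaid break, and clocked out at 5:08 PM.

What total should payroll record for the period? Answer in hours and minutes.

Tue: 10:25 AM–5:30 PM = 7 h 5 min; less 30 min break → 6 h 35 min
Wed: 5:00 AM–3:06 PM = 10 h 6 min; less 10 min break → 9 h 56 min
Thu: 7:28 AM–5:25 PM = 9 h 57 min; less 10 min break → 9 h 47 min
Fri: 6:34 AM–4:49 PM = 10 h 15 min; less 10 min break → 10 h 5 min
Sat: 9:33 AM–8:37 PM = 11 h 4 min; less 60 min break → 10 h 4 min
Sun: 6:46 AM–5:08 PM = 10 h 22 min; less 30 min break → 9 h 52 min
Total: 6 h 35 min + 9 h 56 min + 9 h 47 min + 10 h 5 min + 10 h 4 min + 9 h 52 min = 56 h 19 min.

56 h 19 min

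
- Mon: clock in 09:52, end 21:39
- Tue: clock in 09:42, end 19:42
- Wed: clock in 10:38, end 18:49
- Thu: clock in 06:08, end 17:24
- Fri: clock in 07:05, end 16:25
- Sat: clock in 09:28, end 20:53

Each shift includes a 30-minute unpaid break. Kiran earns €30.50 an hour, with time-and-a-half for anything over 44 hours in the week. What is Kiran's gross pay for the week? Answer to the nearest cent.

Mon: 09:52–21:39 = 11 h 47 min; less 30 min break → 11 h 17 min
Tue: 09:42–19:42 = 10 h 0 min; less 30 min break → 9 h 30 min
Wed: 10:38–18:49 = 8 h 11 min; less 30 min break → 7 h 41 min
Thu: 06:08–17:24 = 11 h 16 min; less 30 min break → 10 h 46 min
Fri: 07:05–16:25 = 9 h 20 min; less 30 min break → 8 h 50 min
Sat: 09:28–20:53 = 11 h 25 min; less 30 min break → 10 h 55 min
Total worked: 58 h 59 min = 3539 min.
Regular 44 h 0 min = 2640 min at €30.50/h; overtime 14 h 59 min = 899 min at €45.75/h.
Pay = (2640 × €30.50 + 899 × €45.75) ÷ 60 = €2027.49.

€2027.49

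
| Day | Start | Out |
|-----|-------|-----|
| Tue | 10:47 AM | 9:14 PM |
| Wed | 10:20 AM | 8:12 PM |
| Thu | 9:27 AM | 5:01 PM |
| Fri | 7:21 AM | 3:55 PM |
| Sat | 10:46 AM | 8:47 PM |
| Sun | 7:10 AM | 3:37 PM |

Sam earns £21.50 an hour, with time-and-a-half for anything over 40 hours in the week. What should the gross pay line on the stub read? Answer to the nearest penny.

£1341.06

Tue: 10:47 AM–9:14 PM = 10 h 27 min
Wed: 10:20 AM–8:12 PM = 9 h 52 min
Thu: 9:27 AM–5:01 PM = 7 h 34 min
Fri: 7:21 AM–3:55 PM = 8 h 34 min
Sat: 10:46 AM–8:47 PM = 10 h 1 min
Sun: 7:10 AM–3:37 PM = 8 h 27 min
Total worked: 54 h 55 min = 3295 min.
Regular 40 h 0 min = 2400 min at £21.50/h; overtime 14 h 55 min = 895 min at £32.25/h.
Pay = (2400 × £21.50 + 895 × £32.25) ÷ 60 = £1341.06.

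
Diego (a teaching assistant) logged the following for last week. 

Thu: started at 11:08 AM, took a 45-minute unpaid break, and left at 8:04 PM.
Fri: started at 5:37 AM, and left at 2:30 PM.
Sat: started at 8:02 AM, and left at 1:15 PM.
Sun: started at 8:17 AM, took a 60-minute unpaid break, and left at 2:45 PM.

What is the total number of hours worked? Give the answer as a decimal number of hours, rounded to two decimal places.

Thu: 11:08 AM–8:04 PM = 8 h 56 min; less 45 min break → 8 h 11 min
Fri: 5:37 AM–2:30 PM = 8 h 53 min
Sat: 8:02 AM–1:15 PM = 5 h 13 min
Sun: 8:17 AM–2:45 PM = 6 h 28 min; less 60 min break → 5 h 28 min
Total: 8 h 11 min + 8 h 53 min + 5 h 13 min + 5 h 28 min = 27 h 45 min.

27.75 hours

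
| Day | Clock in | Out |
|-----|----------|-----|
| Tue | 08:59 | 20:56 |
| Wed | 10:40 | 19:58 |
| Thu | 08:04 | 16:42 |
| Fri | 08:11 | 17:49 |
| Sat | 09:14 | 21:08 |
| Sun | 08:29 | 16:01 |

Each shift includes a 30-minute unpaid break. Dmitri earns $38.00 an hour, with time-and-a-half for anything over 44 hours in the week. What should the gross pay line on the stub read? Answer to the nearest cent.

$2353.15

Tue: 08:59–20:56 = 11 h 57 min; less 30 min break → 11 h 27 min
Wed: 10:40–19:58 = 9 h 18 min; less 30 min break → 8 h 48 min
Thu: 08:04–16:42 = 8 h 38 min; less 30 min break → 8 h 8 min
Fri: 08:11–17:49 = 9 h 38 min; less 30 min break → 9 h 8 min
Sat: 09:14–21:08 = 11 h 54 min; less 30 min break → 11 h 24 min
Sun: 08:29–16:01 = 7 h 32 min; less 30 min break → 7 h 2 min
Total worked: 55 h 57 min = 3357 min.
Regular 44 h 0 min = 2640 min at $38.00/h; overtime 11 h 57 min = 717 min at $57.00/h.
Pay = (2640 × $38.00 + 717 × $57.00) ÷ 60 = $2353.15.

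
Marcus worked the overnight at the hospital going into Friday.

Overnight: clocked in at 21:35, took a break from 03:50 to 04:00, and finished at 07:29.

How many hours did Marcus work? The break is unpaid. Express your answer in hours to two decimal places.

Overnight: 21:35 → midnight = 2 h 25 min; midnight → 07:29 = 7 h 29 min; span 9 h 54 min; less 10 min break → 9 h 44 min

9.73 hours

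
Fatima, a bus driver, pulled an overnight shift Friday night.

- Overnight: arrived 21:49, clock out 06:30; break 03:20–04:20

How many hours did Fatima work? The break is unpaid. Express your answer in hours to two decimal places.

Overnight: 21:49 → midnight = 2 h 11 min; midnight → 06:30 = 6 h 30 min; span 8 h 41 min; less 60 min break → 7 h 41 min

7.68 hours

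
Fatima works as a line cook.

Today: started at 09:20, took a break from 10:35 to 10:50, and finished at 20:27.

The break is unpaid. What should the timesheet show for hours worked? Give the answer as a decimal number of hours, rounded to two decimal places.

10.87 hours

Today: 09:20–20:27 = 11 h 7 min; less 15 min break → 10 h 52 min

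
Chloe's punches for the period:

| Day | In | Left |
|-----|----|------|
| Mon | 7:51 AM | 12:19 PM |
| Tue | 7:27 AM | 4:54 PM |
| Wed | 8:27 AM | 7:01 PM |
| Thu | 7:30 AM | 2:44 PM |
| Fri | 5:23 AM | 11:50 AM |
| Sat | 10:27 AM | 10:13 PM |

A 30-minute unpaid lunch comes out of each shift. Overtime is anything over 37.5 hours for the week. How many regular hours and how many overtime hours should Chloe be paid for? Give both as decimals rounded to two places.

Mon: 7:51 AM–12:19 PM = 4 h 28 min; less 30 min break → 3 h 58 min
Tue: 7:27 AM–4:54 PM = 9 h 27 min; less 30 min break → 8 h 57 min
Wed: 8:27 AM–7:01 PM = 10 h 34 min; less 30 min break → 10 h 4 min
Thu: 7:30 AM–2:44 PM = 7 h 14 min; less 30 min break → 6 h 44 min
Fri: 5:23 AM–11:50 AM = 6 h 27 min; less 30 min break → 5 h 57 min
Sat: 10:27 AM–10:13 PM = 11 h 46 min; less 30 min break → 11 h 16 min
Total worked: 46 h 56 min = 46.93 h.
Threshold 37.5 h → overtime 9 h 26 min, regular 37 h 30 min.

Regular 37.50 hours, overtime 9.43 hours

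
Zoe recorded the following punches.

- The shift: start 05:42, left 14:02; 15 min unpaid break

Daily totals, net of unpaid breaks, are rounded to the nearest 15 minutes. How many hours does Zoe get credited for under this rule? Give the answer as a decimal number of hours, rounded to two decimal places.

8.00 hours

The shift: 05:42–14:02 = 8 h 20 min − 15 min = 8 h 5 min → rounds to 8 h 0 min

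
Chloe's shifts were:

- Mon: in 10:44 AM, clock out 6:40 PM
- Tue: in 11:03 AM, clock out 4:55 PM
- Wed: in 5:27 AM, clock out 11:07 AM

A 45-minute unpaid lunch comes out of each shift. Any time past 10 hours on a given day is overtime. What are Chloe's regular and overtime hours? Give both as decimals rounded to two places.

Regular 17.22 hours, overtime 0.00 hours

Mon: 10:44 AM–6:40 PM = 7 h 56 min; less 45 min break → 7 h 11 min
Tue: 11:03 AM–4:55 PM = 5 h 52 min; less 45 min break → 5 h 7 min
Wed: 5:27 AM–11:07 AM = 5 h 40 min; less 45 min break → 4 h 55 min
Mon reg 7 h 11 min / OT 0 h 0 min; Tue reg 5 h 7 min / OT 0 h 0 min; Wed reg 4 h 55 min / OT 0 h 0 min.
Totals: regular 17 h 13 min, overtime 0 h 0 min.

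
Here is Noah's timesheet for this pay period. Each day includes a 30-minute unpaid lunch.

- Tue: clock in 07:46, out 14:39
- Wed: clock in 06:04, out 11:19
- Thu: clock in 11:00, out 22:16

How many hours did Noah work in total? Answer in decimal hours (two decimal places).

Tue: 07:46–14:39 = 6 h 53 min; less 30 min break → 6 h 23 min
Wed: 06:04–11:19 = 5 h 15 min; less 30 min break → 4 h 45 min
Thu: 11:00–22:16 = 11 h 16 min; less 30 min break → 10 h 46 min
Total: 6 h 23 min + 4 h 45 min + 10 h 46 min = 21 h 54 min.

21.90 hours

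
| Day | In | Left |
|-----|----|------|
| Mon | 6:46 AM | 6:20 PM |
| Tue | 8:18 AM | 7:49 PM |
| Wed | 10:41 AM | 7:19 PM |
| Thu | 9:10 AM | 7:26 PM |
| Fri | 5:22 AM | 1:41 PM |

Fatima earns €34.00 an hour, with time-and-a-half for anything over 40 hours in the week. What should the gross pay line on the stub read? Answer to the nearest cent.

Mon: 6:46 AM–6:20 PM = 11 h 34 min
Tue: 8:18 AM–7:49 PM = 11 h 31 min
Wed: 10:41 AM–7:19 PM = 8 h 38 min
Thu: 9:10 AM–7:26 PM = 10 h 16 min
Fri: 5:22 AM–1:41 PM = 8 h 19 min
Total worked: 50 h 18 min = 3018 min.
Regular 40 h 0 min = 2400 min at €34.00/h; overtime 10 h 18 min = 618 min at €51.00/h.
Pay = (2400 × €34.00 + 618 × €51.00) ÷ 60 = €1885.30.

€1885.30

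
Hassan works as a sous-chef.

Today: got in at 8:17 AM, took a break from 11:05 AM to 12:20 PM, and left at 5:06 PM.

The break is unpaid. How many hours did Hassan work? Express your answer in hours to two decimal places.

Today: 8:17 AM–5:06 PM = 8 h 49 min; less 75 min break → 7 h 34 min

7.57 hours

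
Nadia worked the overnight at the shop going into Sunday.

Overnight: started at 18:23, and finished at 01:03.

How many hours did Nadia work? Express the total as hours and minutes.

Overnight: 18:23 → midnight = 5 h 37 min; midnight → 01:03 = 1 h 3 min; span 6 h 40 min

6 h 40 min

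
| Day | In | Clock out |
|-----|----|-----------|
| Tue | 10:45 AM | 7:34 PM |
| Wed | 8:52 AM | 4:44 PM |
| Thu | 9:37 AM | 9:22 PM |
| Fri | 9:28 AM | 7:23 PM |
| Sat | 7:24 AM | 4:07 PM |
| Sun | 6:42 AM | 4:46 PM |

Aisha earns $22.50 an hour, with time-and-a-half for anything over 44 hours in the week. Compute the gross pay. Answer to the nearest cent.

$1433.25

Tue: 10:45 AM–7:34 PM = 8 h 49 min
Wed: 8:52 AM–4:44 PM = 7 h 52 min
Thu: 9:37 AM–9:22 PM = 11 h 45 min
Fri: 9:28 AM–7:23 PM = 9 h 55 min
Sat: 7:24 AM–4:07 PM = 8 h 43 min
Sun: 6:42 AM–4:46 PM = 10 h 4 min
Total worked: 57 h 8 min = 3428 min.
Regular 44 h 0 min = 2640 min at $22.50/h; overtime 13 h 8 min = 788 min at $33.75/h.
Pay = (2640 × $22.50 + 788 × $33.75) ÷ 60 = $1433.25.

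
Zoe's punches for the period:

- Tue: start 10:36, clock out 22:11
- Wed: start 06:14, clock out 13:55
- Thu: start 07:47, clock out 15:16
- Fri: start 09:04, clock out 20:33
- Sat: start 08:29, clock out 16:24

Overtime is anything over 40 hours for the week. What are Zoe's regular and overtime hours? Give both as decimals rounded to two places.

Tue: 10:36–22:11 = 11 h 35 min
Wed: 06:14–13:55 = 7 h 41 min
Thu: 07:47–15:16 = 7 h 29 min
Fri: 09:04–20:33 = 11 h 29 min
Sat: 08:29–16:24 = 7 h 55 min
Total worked: 46 h 9 min = 46.15 h.
Threshold 40 h → overtime 6 h 9 min, regular 40 h 0 min.

Regular 40.00 hours, overtime 6.15 hours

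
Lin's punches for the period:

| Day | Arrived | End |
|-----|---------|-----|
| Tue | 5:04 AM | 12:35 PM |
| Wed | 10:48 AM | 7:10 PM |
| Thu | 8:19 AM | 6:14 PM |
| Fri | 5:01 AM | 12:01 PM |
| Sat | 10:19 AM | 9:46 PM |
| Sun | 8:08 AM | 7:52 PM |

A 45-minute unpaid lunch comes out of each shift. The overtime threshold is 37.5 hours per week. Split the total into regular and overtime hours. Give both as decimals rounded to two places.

Regular 37.50 hours, overtime 13.98 hours

Tue: 5:04 AM–12:35 PM = 7 h 31 min; less 45 min break → 6 h 46 min
Wed: 10:48 AM–7:10 PM = 8 h 22 min; less 45 min break → 7 h 37 min
Thu: 8:19 AM–6:14 PM = 9 h 55 min; less 45 min break → 9 h 10 min
Fri: 5:01 AM–12:01 PM = 7 h 0 min; less 45 min break → 6 h 15 min
Sat: 10:19 AM–9:46 PM = 11 h 27 min; less 45 min break → 10 h 42 min
Sun: 8:08 AM–7:52 PM = 11 h 44 min; less 45 min break → 10 h 59 min
Total worked: 51 h 29 min = 51.48 h.
Threshold 37.5 h → overtime 13 h 59 min, regular 37 h 30 min.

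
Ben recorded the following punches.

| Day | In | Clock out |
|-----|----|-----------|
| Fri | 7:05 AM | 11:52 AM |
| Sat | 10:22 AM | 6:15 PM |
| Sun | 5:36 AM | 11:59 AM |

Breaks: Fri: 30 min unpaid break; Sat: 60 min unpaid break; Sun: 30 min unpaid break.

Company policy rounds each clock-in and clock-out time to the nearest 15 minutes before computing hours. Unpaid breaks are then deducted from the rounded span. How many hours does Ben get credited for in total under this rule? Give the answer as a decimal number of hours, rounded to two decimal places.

17.25 hours

Fri: in 7:05 AM→7:00 AM, out 11:52 AM→11:45 AM; 4 h 45 min − 30 min = 4 h 15 min
Sat: in 10:22 AM→10:15 AM, out 6:15 PM→6:15 PM; 8 h 0 min − 60 min = 7 h 0 min
Sun: in 5:36 AM→5:30 AM, out 11:59 AM→12:00 PM; 6 h 30 min − 30 min = 6 h 0 min
Total credited: 17 h 15 min.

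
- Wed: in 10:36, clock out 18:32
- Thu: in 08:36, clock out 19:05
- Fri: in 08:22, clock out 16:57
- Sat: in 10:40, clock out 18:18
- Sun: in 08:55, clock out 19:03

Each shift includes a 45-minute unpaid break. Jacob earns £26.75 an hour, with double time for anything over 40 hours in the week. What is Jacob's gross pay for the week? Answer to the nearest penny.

£1124.39

Wed: 10:36–18:32 = 7 h 56 min; less 45 min break → 7 h 11 min
Thu: 08:36–19:05 = 10 h 29 min; less 45 min break → 9 h 44 min
Fri: 08:22–16:57 = 8 h 35 min; less 45 min break → 7 h 50 min
Sat: 10:40–18:18 = 7 h 38 min; less 45 min break → 6 h 53 min
Sun: 08:55–19:03 = 10 h 8 min; less 45 min break → 9 h 23 min
Total worked: 41 h 1 min = 2461 min.
Regular 40 h 0 min = 2400 min at £26.75/h; overtime 1 h 1 min = 61 min at £53.50/h.
Pay = (2400 × £26.75 + 61 × £53.50) ÷ 60 = £1124.39.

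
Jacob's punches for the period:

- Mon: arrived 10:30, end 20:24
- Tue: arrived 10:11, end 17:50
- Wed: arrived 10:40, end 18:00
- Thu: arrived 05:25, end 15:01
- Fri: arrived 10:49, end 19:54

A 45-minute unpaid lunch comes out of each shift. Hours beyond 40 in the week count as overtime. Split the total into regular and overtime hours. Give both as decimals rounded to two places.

Mon: 10:30–20:24 = 9 h 54 min; less 45 min break → 9 h 9 min
Tue: 10:11–17:50 = 7 h 39 min; less 45 min break → 6 h 54 min
Wed: 10:40–18:00 = 7 h 20 min; less 45 min break → 6 h 35 min
Thu: 05:25–15:01 = 9 h 36 min; less 45 min break → 8 h 51 min
Fri: 10:49–19:54 = 9 h 5 min; less 45 min break → 8 h 20 min
Total worked: 39 h 49 min = 39.82 h.
Threshold 40 h → overtime 0 h 0 min, regular 39 h 49 min.

Regular 39.82 hours, overtime 0.00 hours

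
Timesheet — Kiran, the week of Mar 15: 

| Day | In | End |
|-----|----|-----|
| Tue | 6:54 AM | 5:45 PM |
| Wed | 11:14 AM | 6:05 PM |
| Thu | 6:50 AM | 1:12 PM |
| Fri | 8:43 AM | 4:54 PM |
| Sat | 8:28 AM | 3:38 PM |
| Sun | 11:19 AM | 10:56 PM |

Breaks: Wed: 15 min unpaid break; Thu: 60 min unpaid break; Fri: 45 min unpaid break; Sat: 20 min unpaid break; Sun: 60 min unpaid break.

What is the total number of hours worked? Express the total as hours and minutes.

Tue: 6:54 AM–5:45 PM = 10 h 51 min
Wed: 11:14 AM–6:05 PM = 6 h 51 min; less 15 min break → 6 h 36 min
Thu: 6:50 AM–1:12 PM = 6 h 22 min; less 60 min break → 5 h 22 min
Fri: 8:43 AM–4:54 PM = 8 h 11 min; less 45 min break → 7 h 26 min
Sat: 8:28 AM–3:38 PM = 7 h 10 min; less 20 min break → 6 h 50 min
Sun: 11:19 AM–10:56 PM = 11 h 37 min; less 60 min break → 10 h 37 min
Total: 10 h 51 min + 6 h 36 min + 5 h 22 min + 7 h 26 min + 6 h 50 min + 10 h 37 min = 47 h 42 min.

47 h 42 min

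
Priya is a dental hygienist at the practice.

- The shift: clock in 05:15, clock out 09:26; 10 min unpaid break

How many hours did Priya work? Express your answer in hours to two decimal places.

4.02 hours

The shift: 05:15–09:26 = 4 h 11 min; less 10 min break → 4 h 1 min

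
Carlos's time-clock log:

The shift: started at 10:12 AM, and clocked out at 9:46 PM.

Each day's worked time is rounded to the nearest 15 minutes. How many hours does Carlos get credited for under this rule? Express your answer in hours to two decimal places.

11.50 hours

The shift: 10:12 AM–9:46 PM = 11 h 34 min → rounds to 11 h 30 min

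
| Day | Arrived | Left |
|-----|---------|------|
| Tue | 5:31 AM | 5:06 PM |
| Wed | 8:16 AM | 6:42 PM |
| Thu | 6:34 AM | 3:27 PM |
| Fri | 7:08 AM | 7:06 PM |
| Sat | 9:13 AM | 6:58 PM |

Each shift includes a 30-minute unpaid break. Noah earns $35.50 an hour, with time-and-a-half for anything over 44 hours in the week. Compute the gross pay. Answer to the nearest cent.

$1887.71

Tue: 5:31 AM–5:06 PM = 11 h 35 min; less 30 min break → 11 h 5 min
Wed: 8:16 AM–6:42 PM = 10 h 26 min; less 30 min break → 9 h 56 min
Thu: 6:34 AM–3:27 PM = 8 h 53 min; less 30 min break → 8 h 23 min
Fri: 7:08 AM–7:06 PM = 11 h 58 min; less 30 min break → 11 h 28 min
Sat: 9:13 AM–6:58 PM = 9 h 45 min; less 30 min break → 9 h 15 min
Total worked: 50 h 7 min = 3007 min.
Regular 44 h 0 min = 2640 min at $35.50/h; overtime 6 h 7 min = 367 min at $53.25/h.
Pay = (2640 × $35.50 + 367 × $53.25) ÷ 60 = $1887.71.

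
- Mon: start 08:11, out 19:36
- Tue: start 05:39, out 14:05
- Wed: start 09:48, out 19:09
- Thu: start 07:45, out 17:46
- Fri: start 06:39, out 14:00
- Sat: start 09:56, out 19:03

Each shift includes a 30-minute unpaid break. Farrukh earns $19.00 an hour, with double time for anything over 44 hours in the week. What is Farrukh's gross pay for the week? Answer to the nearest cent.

$1165.97

Mon: 08:11–19:36 = 11 h 25 min; less 30 min break → 10 h 55 min
Tue: 05:39–14:05 = 8 h 26 min; less 30 min break → 7 h 56 min
Wed: 09:48–19:09 = 9 h 21 min; less 30 min break → 8 h 51 min
Thu: 07:45–17:46 = 10 h 1 min; less 30 min break → 9 h 31 min
Fri: 06:39–14:00 = 7 h 21 min; less 30 min break → 6 h 51 min
Sat: 09:56–19:03 = 9 h 7 min; less 30 min break → 8 h 37 min
Total worked: 52 h 41 min = 3161 min.
Regular 44 h 0 min = 2640 min at $19.00/h; overtime 8 h 41 min = 521 min at $38.00/h.
Pay = (2640 × $19.00 + 521 × $38.00) ÷ 60 = $1165.97.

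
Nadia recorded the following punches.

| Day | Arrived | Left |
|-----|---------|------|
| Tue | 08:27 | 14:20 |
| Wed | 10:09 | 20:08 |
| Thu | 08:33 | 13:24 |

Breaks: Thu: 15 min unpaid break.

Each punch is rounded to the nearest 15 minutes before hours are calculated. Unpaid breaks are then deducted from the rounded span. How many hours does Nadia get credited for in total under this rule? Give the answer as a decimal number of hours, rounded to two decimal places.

Tue: in 08:27→08:30, out 14:20→14:15; 5 h 45 min
Wed: in 10:09→10:15, out 20:08→20:15; 10 h 0 min
Thu: in 08:33→08:30, out 13:24→13:30; 5 h 0 min − 15 min = 4 h 45 min
Total credited: 20 h 30 min.

20.50 hours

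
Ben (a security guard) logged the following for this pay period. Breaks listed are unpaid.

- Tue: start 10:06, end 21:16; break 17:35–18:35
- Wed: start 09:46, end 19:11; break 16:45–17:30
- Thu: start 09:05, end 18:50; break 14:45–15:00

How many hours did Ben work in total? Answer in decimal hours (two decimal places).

28.33 hours

Tue: 10:06–21:16 = 11 h 10 min; less 60 min break → 10 h 10 min
Wed: 09:46–19:11 = 9 h 25 min; less 45 min break → 8 h 40 min
Thu: 09:05–18:50 = 9 h 45 min; less 15 min break → 9 h 30 min
Total: 10 h 10 min + 8 h 40 min + 9 h 30 min = 28 h 20 min.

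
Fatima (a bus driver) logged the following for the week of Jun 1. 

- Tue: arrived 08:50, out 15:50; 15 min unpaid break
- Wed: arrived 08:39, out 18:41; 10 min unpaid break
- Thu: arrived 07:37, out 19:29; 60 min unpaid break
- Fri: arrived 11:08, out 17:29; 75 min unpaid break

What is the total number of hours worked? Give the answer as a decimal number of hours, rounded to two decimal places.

32.58 hours

Tue: 08:50–15:50 = 7 h 0 min; less 15 min break → 6 h 45 min
Wed: 08:39–18:41 = 10 h 2 min; less 10 min break → 9 h 52 min
Thu: 07:37–19:29 = 11 h 52 min; less 60 min break → 10 h 52 min
Fri: 11:08–17:29 = 6 h 21 min; less 75 min break → 5 h 6 min
Total: 6 h 45 min + 9 h 52 min + 10 h 52 min + 5 h 6 min = 32 h 35 min.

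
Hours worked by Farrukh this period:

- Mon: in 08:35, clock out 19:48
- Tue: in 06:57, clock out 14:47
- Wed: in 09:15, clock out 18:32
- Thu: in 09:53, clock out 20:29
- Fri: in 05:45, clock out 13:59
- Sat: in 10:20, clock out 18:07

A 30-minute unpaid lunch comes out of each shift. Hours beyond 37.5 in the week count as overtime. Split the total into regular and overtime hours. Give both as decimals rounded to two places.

Regular 37.50 hours, overtime 14.45 hours

Mon: 08:35–19:48 = 11 h 13 min; less 30 min break → 10 h 43 min
Tue: 06:57–14:47 = 7 h 50 min; less 30 min break → 7 h 20 min
Wed: 09:15–18:32 = 9 h 17 min; less 30 min break → 8 h 47 min
Thu: 09:53–20:29 = 10 h 36 min; less 30 min break → 10 h 6 min
Fri: 05:45–13:59 = 8 h 14 min; less 30 min break → 7 h 44 min
Sat: 10:20–18:07 = 7 h 47 min; less 30 min break → 7 h 17 min
Total worked: 51 h 57 min = 51.95 h.
Threshold 37.5 h → overtime 14 h 27 min, regular 37 h 30 min.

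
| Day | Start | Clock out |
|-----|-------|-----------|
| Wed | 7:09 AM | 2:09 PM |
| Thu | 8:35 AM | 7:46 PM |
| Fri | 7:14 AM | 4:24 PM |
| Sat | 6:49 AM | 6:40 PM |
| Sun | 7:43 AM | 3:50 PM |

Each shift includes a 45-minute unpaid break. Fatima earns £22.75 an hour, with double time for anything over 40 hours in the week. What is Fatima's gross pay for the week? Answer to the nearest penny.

£1072.28

Wed: 7:09 AM–2:09 PM = 7 h 0 min; less 45 min break → 6 h 15 min
Thu: 8:35 AM–7:46 PM = 11 h 11 min; less 45 min break → 10 h 26 min
Fri: 7:14 AM–4:24 PM = 9 h 10 min; less 45 min break → 8 h 25 min
Sat: 6:49 AM–6:40 PM = 11 h 51 min; less 45 min break → 11 h 6 min
Sun: 7:43 AM–3:50 PM = 8 h 7 min; less 45 min break → 7 h 22 min
Total worked: 43 h 34 min = 2614 min.
Regular 40 h 0 min = 2400 min at £22.75/h; overtime 3 h 34 min = 214 min at £45.50/h.
Pay = (2400 × £22.75 + 214 × £45.50) ÷ 60 = £1072.28.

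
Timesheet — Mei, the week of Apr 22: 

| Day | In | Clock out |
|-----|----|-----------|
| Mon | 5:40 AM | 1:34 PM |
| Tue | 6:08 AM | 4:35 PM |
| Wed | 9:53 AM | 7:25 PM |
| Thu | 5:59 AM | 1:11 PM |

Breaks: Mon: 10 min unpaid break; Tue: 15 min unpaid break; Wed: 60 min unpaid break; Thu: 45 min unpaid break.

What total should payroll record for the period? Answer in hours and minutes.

32 h 55 min

Mon: 5:40 AM–1:34 PM = 7 h 54 min; less 10 min break → 7 h 44 min
Tue: 6:08 AM–4:35 PM = 10 h 27 min; less 15 min break → 10 h 12 min
Wed: 9:53 AM–7:25 PM = 9 h 32 min; less 60 min break → 8 h 32 min
Thu: 5:59 AM–1:11 PM = 7 h 12 min; less 45 min break → 6 h 27 min
Total: 7 h 44 min + 10 h 12 min + 8 h 32 min + 6 h 27 min = 32 h 55 min.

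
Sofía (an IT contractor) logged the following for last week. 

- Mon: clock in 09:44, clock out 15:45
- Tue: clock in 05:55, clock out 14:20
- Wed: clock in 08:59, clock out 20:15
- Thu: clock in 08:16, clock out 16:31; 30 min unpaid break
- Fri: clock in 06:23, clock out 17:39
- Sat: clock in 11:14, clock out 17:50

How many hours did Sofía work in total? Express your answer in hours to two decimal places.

Mon: 09:44–15:45 = 6 h 1 min
Tue: 05:55–14:20 = 8 h 25 min
Wed: 08:59–20:15 = 11 h 16 min
Thu: 08:16–16:31 = 8 h 15 min; less 30 min break → 7 h 45 min
Fri: 06:23–17:39 = 11 h 16 min
Sat: 11:14–17:50 = 6 h 36 min
Total: 6 h 1 min + 8 h 25 min + 11 h 16 min + 7 h 45 min + 11 h 16 min + 6 h 36 min = 51 h 19 min.

51.32 hours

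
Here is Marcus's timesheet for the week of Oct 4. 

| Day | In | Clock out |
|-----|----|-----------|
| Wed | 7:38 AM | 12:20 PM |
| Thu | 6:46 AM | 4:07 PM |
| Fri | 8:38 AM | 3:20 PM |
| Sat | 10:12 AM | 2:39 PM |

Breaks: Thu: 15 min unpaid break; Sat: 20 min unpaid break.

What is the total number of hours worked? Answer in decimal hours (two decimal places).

24.62 hours

Wed: 7:38 AM–12:20 PM = 4 h 42 min
Thu: 6:46 AM–4:07 PM = 9 h 21 min; less 15 min break → 9 h 6 min
Fri: 8:38 AM–3:20 PM = 6 h 42 min
Sat: 10:12 AM–2:39 PM = 4 h 27 min; less 20 min break → 4 h 7 min
Total: 4 h 42 min + 9 h 6 min + 6 h 42 min + 4 h 7 min = 24 h 37 min.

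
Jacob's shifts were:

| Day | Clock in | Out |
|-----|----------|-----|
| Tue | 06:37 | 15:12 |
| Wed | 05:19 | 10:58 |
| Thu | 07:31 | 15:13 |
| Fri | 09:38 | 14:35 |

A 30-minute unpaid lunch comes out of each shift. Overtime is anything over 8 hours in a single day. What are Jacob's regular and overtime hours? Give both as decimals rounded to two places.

Regular 24.80 hours, overtime 0.08 hours

Tue: 06:37–15:12 = 8 h 35 min; less 30 min break → 8 h 5 min
Wed: 05:19–10:58 = 5 h 39 min; less 30 min break → 5 h 9 min
Thu: 07:31–15:13 = 7 h 42 min; less 30 min break → 7 h 12 min
Fri: 09:38–14:35 = 4 h 57 min; less 30 min break → 4 h 27 min
Tue reg 8 h 0 min / OT 0 h 5 min; Wed reg 5 h 9 min / OT 0 h 0 min; Thu reg 7 h 12 min / OT 0 h 0 min; Fri reg 4 h 27 min / OT 0 h 0 min.
Totals: regular 24 h 48 min, overtime 0 h 5 min.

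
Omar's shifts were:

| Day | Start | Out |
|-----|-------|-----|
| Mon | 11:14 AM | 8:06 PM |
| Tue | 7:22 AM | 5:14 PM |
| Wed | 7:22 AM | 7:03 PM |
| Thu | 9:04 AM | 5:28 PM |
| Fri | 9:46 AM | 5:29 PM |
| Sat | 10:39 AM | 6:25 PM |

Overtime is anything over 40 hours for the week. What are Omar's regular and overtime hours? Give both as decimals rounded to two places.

Mon: 11:14 AM–8:06 PM = 8 h 52 min
Tue: 7:22 AM–5:14 PM = 9 h 52 min
Wed: 7:22 AM–7:03 PM = 11 h 41 min
Thu: 9:04 AM–5:28 PM = 8 h 24 min
Fri: 9:46 AM–5:29 PM = 7 h 43 min
Sat: 10:39 AM–6:25 PM = 7 h 46 min
Total worked: 54 h 18 min = 54.30 h.
Threshold 40 h → overtime 14 h 18 min, regular 40 h 0 min.

Regular 40.00 hours, overtime 14.30 hours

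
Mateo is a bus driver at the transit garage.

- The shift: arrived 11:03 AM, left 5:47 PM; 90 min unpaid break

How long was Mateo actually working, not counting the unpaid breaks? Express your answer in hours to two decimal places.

The shift: 11:03 AM–5:47 PM = 6 h 44 min; less 90 min break → 5 h 14 min

5.23 hours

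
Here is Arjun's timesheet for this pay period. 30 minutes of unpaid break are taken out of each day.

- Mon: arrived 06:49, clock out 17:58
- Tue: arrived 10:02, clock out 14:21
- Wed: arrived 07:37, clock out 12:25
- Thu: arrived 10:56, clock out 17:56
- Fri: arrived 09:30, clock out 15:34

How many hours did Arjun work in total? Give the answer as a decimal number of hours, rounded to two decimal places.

Mon: 06:49–17:58 = 11 h 9 min; less 30 min break → 10 h 39 min
Tue: 10:02–14:21 = 4 h 19 min; less 30 min break → 3 h 49 min
Wed: 07:37–12:25 = 4 h 48 min; less 30 min break → 4 h 18 min
Thu: 10:56–17:56 = 7 h 0 min; less 30 min break → 6 h 30 min
Fri: 09:30–15:34 = 6 h 4 min; less 30 min break → 5 h 34 min
Total: 10 h 39 min + 3 h 49 min + 4 h 18 min + 6 h 30 min + 5 h 34 min = 30 h 50 min.

30.83 hours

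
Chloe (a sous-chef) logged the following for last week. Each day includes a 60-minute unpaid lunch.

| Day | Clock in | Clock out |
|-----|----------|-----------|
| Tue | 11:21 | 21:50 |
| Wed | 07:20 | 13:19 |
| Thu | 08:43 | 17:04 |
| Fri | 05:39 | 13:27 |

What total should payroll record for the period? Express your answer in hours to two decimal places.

Tue: 11:21–21:50 = 10 h 29 min; less 60 min break → 9 h 29 min
Wed: 07:20–13:19 = 5 h 59 min; less 60 min break → 4 h 59 min
Thu: 08:43–17:04 = 8 h 21 min; less 60 min break → 7 h 21 min
Fri: 05:39–13:27 = 7 h 48 min; less 60 min break → 6 h 48 min
Total: 9 h 29 min + 4 h 59 min + 7 h 21 min + 6 h 48 min = 28 h 37 min.

28.62 hours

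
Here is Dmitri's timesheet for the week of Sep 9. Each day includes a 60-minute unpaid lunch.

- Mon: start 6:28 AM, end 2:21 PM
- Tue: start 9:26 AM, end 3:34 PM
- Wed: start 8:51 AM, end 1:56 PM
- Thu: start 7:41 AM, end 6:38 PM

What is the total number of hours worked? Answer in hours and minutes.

Mon: 6:28 AM–2:21 PM = 7 h 53 min; less 60 min break → 6 h 53 min
Tue: 9:26 AM–3:34 PM = 6 h 8 min; less 60 min break → 5 h 8 min
Wed: 8:51 AM–1:56 PM = 5 h 5 min; less 60 min break → 4 h 5 min
Thu: 7:41 AM–6:38 PM = 10 h 57 min; less 60 min break → 9 h 57 min
Total: 6 h 53 min + 5 h 8 min + 4 h 5 min + 9 h 57 min = 26 h 3 min.

26 h 3 min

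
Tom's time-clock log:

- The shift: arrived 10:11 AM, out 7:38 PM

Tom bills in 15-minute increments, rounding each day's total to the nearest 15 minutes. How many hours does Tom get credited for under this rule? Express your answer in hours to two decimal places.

9.50 hours

The shift: 10:11 AM–7:38 PM = 9 h 27 min → rounds to 9 h 30 min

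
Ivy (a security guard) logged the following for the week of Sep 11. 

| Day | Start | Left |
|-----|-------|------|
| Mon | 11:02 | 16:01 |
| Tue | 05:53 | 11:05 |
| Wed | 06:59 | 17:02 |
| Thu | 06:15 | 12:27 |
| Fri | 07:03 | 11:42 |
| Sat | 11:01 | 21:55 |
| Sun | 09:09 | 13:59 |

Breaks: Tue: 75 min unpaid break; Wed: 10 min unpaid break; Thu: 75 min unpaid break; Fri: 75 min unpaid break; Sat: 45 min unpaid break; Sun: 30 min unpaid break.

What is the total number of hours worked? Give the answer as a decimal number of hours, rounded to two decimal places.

41.65 hours

Mon: 11:02–16:01 = 4 h 59 min
Tue: 05:53–11:05 = 5 h 12 min; less 75 min break → 3 h 57 min
Wed: 06:59–17:02 = 10 h 3 min; less 10 min break → 9 h 53 min
Thu: 06:15–12:27 = 6 h 12 min; less 75 min break → 4 h 57 min
Fri: 07:03–11:42 = 4 h 39 min; less 75 min break → 3 h 24 min
Sat: 11:01–21:55 = 10 h 54 min; less 45 min break → 10 h 9 min
Sun: 09:09–13:59 = 4 h 50 min; less 30 min break → 4 h 20 min
Total: 4 h 59 min + 3 h 57 min + 9 h 53 min + 4 h 57 min + 3 h 24 min + 10 h 9 min + 4 h 20 min = 41 h 39 min.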